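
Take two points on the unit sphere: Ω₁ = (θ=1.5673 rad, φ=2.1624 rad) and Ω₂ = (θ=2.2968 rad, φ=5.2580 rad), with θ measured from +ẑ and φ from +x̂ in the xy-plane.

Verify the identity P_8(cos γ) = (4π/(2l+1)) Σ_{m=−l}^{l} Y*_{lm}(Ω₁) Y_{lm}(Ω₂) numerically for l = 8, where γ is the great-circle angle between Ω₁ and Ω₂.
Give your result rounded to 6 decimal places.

0.199737

Addition theorem: P_8(cos γ) = (4π/17) Σ_m Y*_{lm}(Ω₁) Y_{lm}(Ω₂), m = −8…8:
  [-8]  conj(Y_{8,-8})(Ω₁) = (0.010534, -0.515296) ; Y_{8,-8}(Ω₂) = (-0.017171, 0.047407) ; Δ = (0.024248, 0.009347)
  [-7]  conj(Y_{8,-7})(Ω₁) = (-0.006064, 0.003897) ; Y_{8,-7}(Ω₂) = (-0.112258, -0.139479) ; Δ = (0.001224, 0.000408)
  [-6]  conj(Y_{8,-6})(Ω₁) = (-0.345438, -0.149330) ; Y_{8,-6}(Ω₂) = (0.366229, -0.048652) ; Δ = (-0.133775, -0.037882)
  [-5]  conj(Y_{8,-5})(Ω₁) = (0.001557, 0.008385) ; Y_{8,-5}(Ω₂) = (-0.183233, 0.417536) ; Δ = (-0.003786, -0.000886)
  [-4]  conj(Y_{8,-4})(Ω₁) = (-0.241558, 0.236670) ; Y_{8,-4}(Ω₂) = (-0.131675, -0.187738) ; Δ = (0.076239, 0.014186)
  [-3]  conj(Y_{8,-3})(Ω₁) = (0.008971, 0.001856) ; Y_{8,-3}(Ω₂) = (-0.213773, 0.014137) ; Δ = (-0.001944, -0.000270)
  [-2]  conj(Y_{8,-2})(Ω₁) = (0.121859, 0.298499) ; Y_{8,-2}(Ω₂) = (0.165692, -0.318595) ; Δ = (0.115291, 0.010635)
  [-1]  conj(Y_{8,-1})(Ω₁) = (0.005261, -0.007831) ; Y_{8,-1}(Ω₂) = (-0.028861, -0.047541) ; Δ = (-0.000524, -0.000024)
  [+0]  conj(Y_{8,0})(Ω₁) = (0.317897, -0.000000) ; Y_{8,0}(Ω₂) = (0.365720, 0.000000) ; Δ = (0.116261, 0.000000)
  [+1]  conj(Y_{8,1})(Ω₁) = (-0.005261, -0.007831) ; Y_{8,1}(Ω₂) = (0.028861, -0.047541) ; Δ = (-0.000524, 0.000024)
  [+2]  conj(Y_{8,2})(Ω₁) = (0.121859, -0.298499) ; Y_{8,2}(Ω₂) = (0.165692, 0.318595) ; Δ = (0.115291, -0.010635)
  [+3]  conj(Y_{8,3})(Ω₁) = (-0.008971, 0.001856) ; Y_{8,3}(Ω₂) = (0.213773, 0.014137) ; Δ = (-0.001944, 0.000270)
  [+4]  conj(Y_{8,4})(Ω₁) = (-0.241558, -0.236670) ; Y_{8,4}(Ω₂) = (-0.131675, 0.187738) ; Δ = (0.076239, -0.014186)
  [+5]  conj(Y_{8,5})(Ω₁) = (-0.001557, 0.008385) ; Y_{8,5}(Ω₂) = (0.183233, 0.417536) ; Δ = (-0.003786, 0.000886)
  [+6]  conj(Y_{8,6})(Ω₁) = (-0.345438, 0.149330) ; Y_{8,6}(Ω₂) = (0.366229, 0.048652) ; Δ = (-0.133775, 0.037882)
  [+7]  conj(Y_{8,7})(Ω₁) = (0.006064, 0.003897) ; Y_{8,7}(Ω₂) = (0.112258, -0.139479) ; Δ = (0.001224, -0.000408)
  [+8]  conj(Y_{8,8})(Ω₁) = (0.010534, 0.515296) ; Y_{8,8}(Ω₂) = (-0.017171, -0.047407) ; Δ = (0.024248, -0.009347)
Accumulated sum (0.270208, -0.000000); after 4π/(2l+1) scaling, (0.199737, -0.000000) ⇒ P_8 = 0.199737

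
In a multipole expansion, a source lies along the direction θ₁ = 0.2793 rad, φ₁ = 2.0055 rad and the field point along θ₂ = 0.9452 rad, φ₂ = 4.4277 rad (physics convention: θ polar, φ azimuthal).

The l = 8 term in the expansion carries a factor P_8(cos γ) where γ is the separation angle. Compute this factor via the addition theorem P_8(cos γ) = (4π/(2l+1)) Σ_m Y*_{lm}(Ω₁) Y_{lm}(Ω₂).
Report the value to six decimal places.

Addition theorem: P_8(cos γ) = (4π/17) Σ_m Y*_{lm}(Ω₁) Y_{lm}(Ω₂), m = −8…8:
  m=-8: -0.000016-0.000006i × -0.062396+0.073077i = +0.000001-0.000001i  (running Σ = +0.000001-0.000001i)
  m=-7: +0.000024+0.000239i × +0.253299+0.113733i = -0.000021+0.000063i  (running Σ = -0.000020+0.000062i)
  m=-6: +0.001830-0.001080i × +0.060583-0.438348i = -0.000363-0.000868i  (running Σ = -0.000382-0.000805i)
  m=-5: -0.011135-0.007663i × -0.353375+0.052450i = +0.004337+0.002124i  (running Σ = +0.003954+0.001318i)
  m=-4: -0.010611+0.062556i × -0.016672-0.036157i = +0.002439-0.000659i  (running Σ = +0.006393+0.000659i)
  m=-3: +0.208276-0.056899i × -0.273146+0.237992i = -0.043348+0.065110i  (running Σ = -0.036955+0.065769i)
  m=-2: -0.319737-0.378537i × +0.130819+0.083736i = -0.010131-0.076294i  (running Σ = -0.047086-0.010525i)
  m=-1: -0.259573+0.559032i × -0.083734+0.286136i = -0.138224-0.121083i  (running Σ = -0.185309-0.131608i)
  m=0: +0.017977-0.000000i × +0.203915+0.000000i = +0.003666+0.000000i  (running Σ = -0.181644-0.131608i)
  m=1: +0.259573+0.559032i × +0.083734+0.286136i = -0.138224+0.121083i  (running Σ = -0.319867-0.010525i)
  m=2: -0.319737+0.378537i × +0.130819-0.083736i = -0.010131+0.076294i  (running Σ = -0.329998+0.065769i)
  m=3: -0.208276-0.056899i × +0.273146+0.237992i = -0.043348-0.065110i  (running Σ = -0.373346+0.000659i)
  m=4: -0.010611-0.062556i × -0.016672+0.036157i = +0.002439+0.000659i  (running Σ = -0.370907+0.001318i)
  m=5: +0.011135-0.007663i × +0.353375+0.052450i = +0.004337-0.002124i  (running Σ = -0.366570-0.000805i)
  m=6: +0.001830+0.001080i × +0.060583+0.438348i = -0.000363+0.000868i  (running Σ = -0.366933+0.000062i)
  m=7: -0.000024+0.000239i × -0.253299+0.113733i = -0.000021-0.000063i  (running Σ = -0.366954-0.000001i)
  m=8: -0.000016+0.000006i × -0.062396-0.073077i = +0.000001+0.000001i  (running Σ = -0.366953+0.000000i)
Total Σ_m = -0.366953+0.000000i. Multiply by 0.739198: -0.271251+0.000000i. P_8(cos γ) = -0.271251

-0.271251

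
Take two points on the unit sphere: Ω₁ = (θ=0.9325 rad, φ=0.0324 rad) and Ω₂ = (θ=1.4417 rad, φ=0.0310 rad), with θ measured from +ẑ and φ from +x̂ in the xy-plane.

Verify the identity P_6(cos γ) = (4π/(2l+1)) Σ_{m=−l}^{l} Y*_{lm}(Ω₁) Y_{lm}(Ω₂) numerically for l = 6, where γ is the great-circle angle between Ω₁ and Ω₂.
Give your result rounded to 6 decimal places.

Summing Y*_{l m}(θ₁,φ₁)·Y_{l m}(θ₂,φ₂) over m ∈ [−6, 6]; prefactor 4π/(2·6+1) = 0.966644:
  [-6]  conj(Y_{6,-6})(Ω₁) = +0.127181+0.025040i ; Y_{6,-6}(Ω₂) = +0.451536-0.084968i ; Δ = +0.059554+0.000500i
  [-5]  conj(Y_{6,-5})(Ω₁) = +0.328769+0.053731i ; Y_{6,-5}(Ω₂) = +0.204144-0.031898i ; Δ = +0.068830+0.000482i
  [-4]  conj(Y_{6,-4})(Ω₁) = +0.427576+0.055726i ; Y_{6,-4}(Ω₂) = -0.279981+0.034897i ; Δ = -0.121658-0.000681i
  [-3]  conj(Y_{6,-3})(Ω₁) = +0.181110+0.017660i ; Y_{6,-3}(Ω₂) = -0.229442+0.021400i ; Δ = -0.041932-0.000176i
  [-2]  conj(Y_{6,-2})(Ω₁) = -0.258077-0.016747i ; Y_{6,-2}(Ω₂) = +0.227211-0.014105i ; Δ = -0.058874-0.000165i
  [-1]  conj(Y_{6,-1})(Ω₁) = -0.293826-0.009523i ; Y_{6,-1}(Ω₂) = +0.237190-0.007355i ; Δ = -0.069763-0.000098i
  [+0]  conj(Y_{6,0})(Ω₁) = +0.185079-0.000000i ; Y_{6,0}(Ω₂) = -0.212655+0.000000i ; Δ = -0.039358+0.000000i
  [+1]  conj(Y_{6,1})(Ω₁) = +0.293826-0.009523i ; Y_{6,1}(Ω₂) = -0.237190-0.007355i ; Δ = -0.069763+0.000098i
  [+2]  conj(Y_{6,2})(Ω₁) = -0.258077+0.016747i ; Y_{6,2}(Ω₂) = +0.227211+0.014105i ; Δ = -0.058874+0.000165i
  [+3]  conj(Y_{6,3})(Ω₁) = -0.181110+0.017660i ; Y_{6,3}(Ω₂) = +0.229442+0.021400i ; Δ = -0.041932+0.000176i
  [+4]  conj(Y_{6,4})(Ω₁) = +0.427576-0.055726i ; Y_{6,4}(Ω₂) = -0.279981-0.034897i ; Δ = -0.121658+0.000681i
  [+5]  conj(Y_{6,5})(Ω₁) = -0.328769+0.053731i ; Y_{6,5}(Ω₂) = -0.204144-0.031898i ; Δ = +0.068830-0.000482i
  [+6]  conj(Y_{6,6})(Ω₁) = +0.127181-0.025040i ; Y_{6,6}(Ω₂) = +0.451536+0.084968i ; Δ = +0.059554-0.000500i
Σ over m = -0.367043+0.000000i; ×(4π/13) → -0.354800+0.000000i. Real part: -0.354800

-0.354800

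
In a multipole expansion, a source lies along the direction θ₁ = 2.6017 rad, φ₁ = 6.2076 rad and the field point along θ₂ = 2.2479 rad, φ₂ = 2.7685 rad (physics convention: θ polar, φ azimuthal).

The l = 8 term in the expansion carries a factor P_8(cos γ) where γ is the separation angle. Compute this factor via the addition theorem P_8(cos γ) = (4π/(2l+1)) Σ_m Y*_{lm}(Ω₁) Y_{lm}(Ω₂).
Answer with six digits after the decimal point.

Addition theorem: P_8(cos γ) = (4π/17) Σ_m Y*_{lm}(Ω₁) Y_{lm}(Ω₂), m = −8…8:
  term(m=-8) = -0.00013 + 0.00012j   from Y*(Ω₁)=0.00207 - 0.00143j, Y(Ω₂)=-0.06932 + 0.01096j
  term(m=-7) = 0.00185 - 0.00330j   from Y*(Ω₁)=-0.01448 + 0.00847j, Y(Ω₂)=-0.19471 + 0.11407j
  term(m=-6) = -0.00611 + 0.02809j   from Y*(Ω₁)=0.06266 - 0.03054j, Y(Ω₂)=-0.25539 + 0.32385j
  term(m=-5) = -0.00708 - 0.08484j   from Y*(Ω₁)=-0.18699 + 0.07424j, Y(Ω₂)=-0.12290 + 0.40495j
  term(m=-4) = 0.01514 + 0.03782j   from Y*(Ω₁)=0.38463 - 0.11997j, Y(Ω₂)=0.00792 + 0.10079j
  term(m=-3) = 0.09864 + 0.12241j   from Y*(Ω₁)=-0.49409 + 0.11400j, Y(Ω₂)=-0.13527 - 0.27896j
  term(m=-2) = -0.05592 - 0.03785j   from Y*(Ω₁)=0.23800 - 0.03626j, Y(Ω₂)=-0.20594 - 0.19039j
  term(m=-1) = 0.05548 + 0.01701j   from Y*(Ω₁)=0.29945 - 0.02268j, Y(Ω₂)=0.17995 + 0.07044j
  term(m=+0) = -0.11132 + 0.00000j   from Y*(Ω₁)=-0.35549 + 0.00000j, Y(Ω₂)=0.31315 + 0.00000j
  term(m=+1) = 0.05548 - 0.01701j   from Y*(Ω₁)=-0.29945 - 0.02268j, Y(Ω₂)=-0.17995 + 0.07044j
  term(m=+2) = -0.05592 + 0.03785j   from Y*(Ω₁)=0.23800 + 0.03626j, Y(Ω₂)=-0.20594 + 0.19039j
  term(m=+3) = 0.09864 - 0.12241j   from Y*(Ω₁)=0.49409 + 0.11400j, Y(Ω₂)=0.13527 - 0.27896j
  term(m=+4) = 0.01514 - 0.03782j   from Y*(Ω₁)=0.38463 + 0.11997j, Y(Ω₂)=0.00792 - 0.10079j
  term(m=+5) = -0.00708 + 0.08484j   from Y*(Ω₁)=0.18699 + 0.07424j, Y(Ω₂)=0.12290 + 0.40495j
  term(m=+6) = -0.00611 - 0.02809j   from Y*(Ω₁)=0.06266 + 0.03054j, Y(Ω₂)=-0.25539 - 0.32385j
  term(m=+7) = 0.00185 + 0.00330j   from Y*(Ω₁)=0.01448 + 0.00847j, Y(Ω₂)=0.19471 + 0.11407j
  term(m=+8) = -0.00013 - 0.00012j   from Y*(Ω₁)=0.00207 + 0.00143j, Y(Ω₂)=-0.06932 - 0.01096j
Accumulated sum 0.09243 + 0.00000j; after 4π/(2l+1) scaling, 0.06833 + 0.00000j ⇒ P_8 = 0.068326

0.068326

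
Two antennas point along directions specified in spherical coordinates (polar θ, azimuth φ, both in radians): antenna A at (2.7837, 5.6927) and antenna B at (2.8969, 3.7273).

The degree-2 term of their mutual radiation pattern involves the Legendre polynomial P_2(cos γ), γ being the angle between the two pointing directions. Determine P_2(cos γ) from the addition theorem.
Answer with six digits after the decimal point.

0.651357

Expand P_2 via completeness: Σ_{m} conj(Y_{2,m}) at Ω₁ times Y_{2,m} at Ω₂ —
  m=-2: Y*=(0.018013, -0.043844)  Y=(0.008815, -0.020886)  product (-0.000757, -0.000763)
  m=-1: Y*=(-0.210556, 0.141127)  Y=(0.151315, -0.100376)  product (-0.017695, 0.042489)
  m=+0: Y*=(0.514677, -0.000000)  Y=(0.575253, 0.000000)  product (0.296070, 0.000000)
  m=+1: Y*=(0.210556, 0.141127)  Y=(-0.151315, -0.100376)  product (-0.017695, -0.042489)
  m=+2: Y*=(0.018013, 0.043844)  Y=(0.008815, 0.020886)  product (-0.000757, 0.000763)
Total Σ_m = (0.259167, -0.000000). Multiply by 2.513274: (0.651357, -0.000000). P_2(cos γ) = 0.651357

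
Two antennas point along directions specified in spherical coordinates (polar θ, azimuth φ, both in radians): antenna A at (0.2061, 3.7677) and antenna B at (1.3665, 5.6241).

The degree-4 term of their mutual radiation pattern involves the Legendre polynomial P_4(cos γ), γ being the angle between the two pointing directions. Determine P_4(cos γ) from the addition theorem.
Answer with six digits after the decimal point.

0.301034

Addition theorem: P_4(cos γ) = (4π/9) Σ_m Y*_{lm}(Ω₁) Y_{lm}(Ω₂), m = −4…4:
  [-4]  conj(Y_{4,-4})(Ω₁) = -0.000624+0.000462i ; Y_{4,-4}(Ω₂) = -0.356018+0.196928i ; Δ = +0.000131-0.000287i
  [-3]  conj(Y_{4,-3})(Ω₁) = +0.003178-0.010008i ; Y_{4,-3}(Ω₂) = -0.094262+0.218996i ; Δ = +0.001892+0.001639i
  [-2]  conj(Y_{4,-2})(Ω₁) = +0.025042+0.075927i ; Y_{4,-2}(Ω₂) = -0.057073-0.221092i ; Δ = +0.015358-0.009870i
  [-1]  conj(Y_{4,-1})(Ω₁) = -0.284648-0.205849i ; Y_{4,-1}(Ω₂) = -0.201489-0.156082i ; Δ = +0.025224+0.085905i
  [+0]  conj(Y_{4,0})(Ω₁) = +0.675570-0.000000i ; Y_{4,0}(Ω₂) = +0.193006+0.000000i ; Δ = +0.130389+0.000000i
  [+1]  conj(Y_{4,1})(Ω₁) = +0.284648-0.205849i ; Y_{4,1}(Ω₂) = +0.201489-0.156082i ; Δ = +0.025224-0.085905i
  [+2]  conj(Y_{4,2})(Ω₁) = +0.025042-0.075927i ; Y_{4,2}(Ω₂) = -0.057073+0.221092i ; Δ = +0.015358+0.009870i
  [+3]  conj(Y_{4,3})(Ω₁) = -0.003178-0.010008i ; Y_{4,3}(Ω₂) = +0.094262+0.218996i ; Δ = +0.001892-0.001639i
  [+4]  conj(Y_{4,4})(Ω₁) = -0.000624-0.000462i ; Y_{4,4}(Ω₂) = -0.356018-0.196928i ; Δ = +0.000131+0.000287i
Accumulated sum +0.215600+0.000000i; after 4π/(2l+1) scaling, +0.301034+0.000000i ⇒ P_4 = 0.301034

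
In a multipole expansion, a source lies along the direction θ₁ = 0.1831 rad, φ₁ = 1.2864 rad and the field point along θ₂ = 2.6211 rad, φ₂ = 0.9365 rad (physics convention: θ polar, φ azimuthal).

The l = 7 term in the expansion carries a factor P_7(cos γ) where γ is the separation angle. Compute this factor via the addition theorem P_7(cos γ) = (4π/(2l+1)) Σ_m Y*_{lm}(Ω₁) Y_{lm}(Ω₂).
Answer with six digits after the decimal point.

0.108811

Summing Y*_{l m}(θ₁,φ₁)·Y_{l m}(θ₂,φ₂) over m ∈ [−7, 7]; prefactor 4π/(2·7+1) = 0.837758:
  m=-7: -0.000003+0.000001i × +0.003623-0.001012i = -0.000000+0.000000i  (running Σ = -0.000000+0.000000i)
  m=-6: +0.000009+0.000066i × -0.019334-0.015136i = +0.000001-0.000001i  (running Σ = +0.000001-0.000001i)
  m=-5: +0.000840+0.000126i × -0.002930+0.098005i = -0.000015+0.000082i  (running Σ = -0.000014+0.000081i)
  m=-4: +0.003186-0.006888i × +0.217409-0.150148i = -0.000342-0.001976i  (running Σ = -0.000356-0.001895i)
  m=-3: -0.036660-0.031998i × -0.441697-0.152326i = +0.011318+0.019718i  (running Σ = +0.010963+0.017822i)
  m=-2: -0.181871+0.116264i × +0.132078+0.423662i = -0.073278-0.061696i  (running Σ = -0.062315-0.043874i)
  m=-1: +0.164897+0.564096i × -0.016699+0.022697i = -0.015557-0.005677i  (running Σ = -0.077872-0.049550i)
  m=0: +0.636263-0.000000i × +0.448914+0.000000i = +0.285627+0.000000i  (running Σ = +0.207755-0.049550i)
  m=1: -0.164897+0.564096i × +0.016699+0.022697i = -0.015557+0.005677i  (running Σ = +0.192199-0.043874i)
  m=2: -0.181871-0.116264i × +0.132078-0.423662i = -0.073278+0.061696i  (running Σ = +0.118921+0.017822i)
  m=3: +0.036660-0.031998i × +0.441697-0.152326i = +0.011318-0.019718i  (running Σ = +0.130239-0.001895i)
  m=4: +0.003186+0.006888i × +0.217409+0.150148i = -0.000342+0.001976i  (running Σ = +0.129898+0.000081i)
  m=5: -0.000840+0.000126i × +0.002930+0.098005i = -0.000015-0.000082i  (running Σ = +0.129883-0.000001i)
  m=6: +0.000009-0.000066i × -0.019334+0.015136i = +0.000001+0.000001i  (running Σ = +0.129884+0.000000i)
  m=7: +0.000003+0.000001i × -0.003623-0.001012i = -0.000000-0.000000i  (running Σ = +0.129884+0.000000i)
Σ over m = +0.129884+0.000000i; ×(4π/15) → +0.108811+0.000000i. Real part: 0.108811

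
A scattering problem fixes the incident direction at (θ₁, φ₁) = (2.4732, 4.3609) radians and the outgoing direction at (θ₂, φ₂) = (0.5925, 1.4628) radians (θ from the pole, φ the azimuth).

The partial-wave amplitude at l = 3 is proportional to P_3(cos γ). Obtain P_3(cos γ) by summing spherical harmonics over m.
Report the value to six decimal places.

Summing Y*_{l m}(θ₁,φ₁)·Y_{l m}(θ₂,φ₂) over m ∈ [−3, 3]; prefactor 4π/(2·3+1) = 1.795196:
  m=-3: (0.086358, 0.049026) × (-0.023131, 0.068879) = (-0.005374, 0.004814)  (running Σ = (-0.005374, 0.004814))
  m=-2: (0.235013, -0.199148) × (-0.258240, -0.056662) = (-0.071974, 0.038112)  (running Σ = (-0.077348, 0.042926))
  m=-1: (-0.143409, -0.391063) × (0.047479, -0.437928) = (-0.178066, 0.044236)  (running Σ = (-0.255415, 0.087162))
  m=0: (-0.023343, -0.000000) × (0.136440, 0.000000) = (-0.003185, -0.000000)  (running Σ = (-0.258600, 0.087162))
  m=1: (0.143409, -0.391063) × (-0.047479, -0.437928) = (-0.178066, -0.044236)  (running Σ = (-0.436666, 0.042926))
  m=2: (0.235013, 0.199148) × (-0.258240, 0.056662) = (-0.071974, -0.038112)  (running Σ = (-0.508640, 0.004814))
  m=3: (-0.086358, 0.049026) × (0.023131, 0.068879) = (-0.005374, -0.004814)  (running Σ = (-0.514014, -0.000000))
Total Σ_m = (-0.514014, -0.000000). Multiply by 1.795196: (-0.922756, -0.000000). P_3(cos γ) = -0.922756

-0.922756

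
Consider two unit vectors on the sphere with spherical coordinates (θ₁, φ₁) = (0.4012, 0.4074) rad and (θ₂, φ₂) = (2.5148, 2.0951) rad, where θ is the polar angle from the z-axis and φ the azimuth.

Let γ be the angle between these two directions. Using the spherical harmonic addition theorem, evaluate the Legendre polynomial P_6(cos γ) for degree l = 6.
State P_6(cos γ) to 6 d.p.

Addition theorem: P_6(cos γ) = (4π/13) Σ_m Y*_{lm}(Ω₁) Y_{lm}(Ω₂), m = −6…6:
  m=-6: (-0.001314, 0.001100) × (0.019672, -0.000083) = (-0.000026, 0.000022)  (running Σ = (-0.000026, 0.000022))
  m=-5: (-0.006290, 0.012500) × (0.046761, -0.081656) = (0.000727, 0.001098)  (running Σ = (0.000701, 0.001120))
  m=-4: (-0.004059, 0.068943) × (-0.131882, -0.226946) = (0.016182, -0.008171)  (running Σ = (0.016882, -0.007051))
  m=-3: (0.077130, 0.212223) × (-0.448795, 0.000949) = (-0.034817, -0.095171)  (running Σ = (-0.017935, -0.102223))
  m=-2: (0.321913, 0.341422) × (-0.189580, 0.329433) = (-0.173504, 0.041322)  (running Σ = (-0.191438, -0.060901))
  m=-1: (0.445666, 0.192324) × (-0.046975, -0.081230) = (-0.005312, -0.045236)  (running Σ = (-0.196751, -0.106137))
  m=0: (-0.104824, -0.000000) × (-0.410913, 0.000000) = (0.043074, 0.000000)  (running Σ = (-0.153677, -0.106137))
  m=1: (-0.445666, 0.192324) × (0.046975, -0.081230) = (-0.005312, 0.045236)  (running Σ = (-0.158990, -0.060901))
  m=2: (0.321913, -0.341422) × (-0.189580, -0.329433) = (-0.173504, -0.041322)  (running Σ = (-0.332494, -0.102223))
  m=3: (-0.077130, 0.212223) × (0.448795, 0.000949) = (-0.034817, 0.095171)  (running Σ = (-0.367311, -0.007051))
  m=4: (-0.004059, -0.068943) × (-0.131882, 0.226946) = (0.016182, 0.008171)  (running Σ = (-0.351129, 0.001120))
  m=5: (0.006290, 0.012500) × (-0.046761, -0.081656) = (0.000727, -0.001098)  (running Σ = (-0.350402, 0.000022))
  m=6: (-0.001314, -0.001100) × (0.019672, 0.000083) = (-0.000026, -0.000022)  (running Σ = (-0.350428, -0.000000))
Total Σ_m = (-0.350428, -0.000000). Multiply by 0.966644: (-0.338739, -0.000000). P_6(cos γ) = -0.338739

-0.338739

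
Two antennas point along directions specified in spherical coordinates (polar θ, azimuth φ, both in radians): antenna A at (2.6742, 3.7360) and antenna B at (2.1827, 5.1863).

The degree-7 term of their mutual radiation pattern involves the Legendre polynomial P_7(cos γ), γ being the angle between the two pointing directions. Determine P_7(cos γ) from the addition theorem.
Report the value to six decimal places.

Addition theorem: P_7(cos γ) = (4π/15) Σ_m Y*_{lm}(Ω₁) Y_{lm}(Ω₂), m = −7…7:
  [-7]  conj(Y_{7,-7})(Ω₁) = +0.000988+0.001605i ; Y_{7,-7}(Ω₂) = +0.021532+0.121227i ; Δ = -0.000173+0.000154i
  [-6]  conj(Y_{7,-6})(Ω₁) = +0.012731+0.005760i ; Y_{7,-6}(Ω₂) = -0.309030-0.094960i ; Δ = -0.003387-0.002989i
  [-5]  conj(Y_{7,-5})(Ω₁) = +0.062863-0.010762i ; Y_{7,-5}(Ω₂) = +0.309432-0.317813i ; Δ = +0.016031-0.023309i
  [-4]  conj(Y_{7,-4})(Ω₁) = +0.143510-0.137486i ; Y_{7,-4}(Ω₂) = +0.077893+0.231287i ; Δ = +0.042977+0.022483i
  [-3]  conj(Y_{7,-3})(Ω₁) = +0.087966-0.407856i ; Y_{7,-3}(Ω₂) = +0.192512+0.028911i ; Δ = +0.028726-0.075974i
  [-2]  conj(Y_{7,-2})(Ω₁) = -0.191992-0.477934i ; Y_{7,-2}(Ω₂) = -0.201209+0.280076i ; Δ = +0.172489+0.042392i
  [-1]  conj(Y_{7,-1})(Ω₁) = -0.127608-0.086258i ; Y_{7,-1}(Ω₂) = +0.025370+0.049463i ; Δ = +0.001029-0.008500i
  [+0]  conj(Y_{7,0})(Ω₁) = +0.424209-0.000000i ; Y_{7,0}(Ω₂) = -0.349071+0.000000i ; Δ = -0.148079+0.000000i
  [+1]  conj(Y_{7,1})(Ω₁) = +0.127608-0.086258i ; Y_{7,1}(Ω₂) = -0.025370+0.049463i ; Δ = +0.001029+0.008500i
  [+2]  conj(Y_{7,2})(Ω₁) = -0.191992+0.477934i ; Y_{7,2}(Ω₂) = -0.201209-0.280076i ; Δ = +0.172489-0.042392i
  [+3]  conj(Y_{7,3})(Ω₁) = -0.087966-0.407856i ; Y_{7,3}(Ω₂) = -0.192512+0.028911i ; Δ = +0.028726+0.075974i
  [+4]  conj(Y_{7,4})(Ω₁) = +0.143510+0.137486i ; Y_{7,4}(Ω₂) = +0.077893-0.231287i ; Δ = +0.042977-0.022483i
  [+5]  conj(Y_{7,5})(Ω₁) = -0.062863-0.010762i ; Y_{7,5}(Ω₂) = -0.309432-0.317813i ; Δ = +0.016031+0.023309i
  [+6]  conj(Y_{7,6})(Ω₁) = +0.012731-0.005760i ; Y_{7,6}(Ω₂) = -0.309030+0.094960i ; Δ = -0.003387+0.002989i
  [+7]  conj(Y_{7,7})(Ω₁) = -0.000988+0.001605i ; Y_{7,7}(Ω₂) = -0.021532+0.121227i ; Δ = -0.000173-0.000154i
Σ over m = +0.367304+0.000000i; ×(4π/15) → +0.307712+0.000000i. Real part: 0.307712

0.307712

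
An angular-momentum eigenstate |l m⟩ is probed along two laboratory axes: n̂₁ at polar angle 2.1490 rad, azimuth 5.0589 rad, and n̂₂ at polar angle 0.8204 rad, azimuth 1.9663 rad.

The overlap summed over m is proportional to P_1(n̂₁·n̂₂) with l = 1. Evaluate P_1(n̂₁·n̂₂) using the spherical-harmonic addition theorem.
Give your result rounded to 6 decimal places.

-0.984476

Expand P_1 via completeness: Σ_{m} conj(Y_{1,m}) at Ω₁ times Y_{1,m} at Ω₂ —
  m=-1: Y*=(0.098263, -0.272136)  Y=(-0.097359, -0.233193)  product (-0.073027, 0.003581)
  m=+0: Y*=(-0.267031, -0.000000)  Y=(0.333192, 0.000000)  product (-0.088973, -0.000000)
  m=+1: Y*=(-0.098263, -0.272136)  Y=(0.097359, -0.233193)  product (-0.073027, -0.003581)
Σ over m = (-0.235026, 0.000000); ×(4π/3) → (-0.984476, 0.000000). Real part: -0.984476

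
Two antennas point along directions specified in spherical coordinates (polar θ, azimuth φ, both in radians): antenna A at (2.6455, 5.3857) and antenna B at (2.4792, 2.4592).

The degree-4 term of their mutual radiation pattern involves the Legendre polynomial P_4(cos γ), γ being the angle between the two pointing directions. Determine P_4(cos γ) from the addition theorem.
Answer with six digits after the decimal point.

Expand P_4 via completeness: Σ_{m} conj(Y_{4,m}) at Ω₁ times Y_{4,m} at Ω₂ —
  term(m=-4) = (0.000938, -0.001090)   from Y*(Ω₁)=(-0.020472, 0.009847), Y(Ω₂)=(-0.058010, 0.025353)
  term(m=-3) = (-0.021775, 0.016392)   from Y*(Ω₁)=(0.106940, 0.051544), Y(Ω₂)=(-0.105279, 0.204022)
  term(m=-2) = (0.128976, -0.059180)   from Y*(Ω₁)=(-0.074371, -0.326179), Y(Ω₂)=(0.086766, 0.415198)
  term(m=-1) = (-0.144911, 0.031659)   from Y*(Ω₁)=(-0.298115, 0.373738), Y(Ω₂)=(0.240786, 0.195669)
  term(m=+0) = (-0.017429, 0.000000)   from Y*(Ω₁)=(0.077637, -0.000000), Y(Ω₂)=(-0.224497, 0.000000)
  term(m=+1) = (-0.144911, -0.031659)   from Y*(Ω₁)=(0.298115, 0.373738), Y(Ω₂)=(-0.240786, 0.195669)
  term(m=+2) = (0.128976, 0.059180)   from Y*(Ω₁)=(-0.074371, 0.326179), Y(Ω₂)=(0.086766, -0.415198)
  term(m=+3) = (-0.021775, -0.016392)   from Y*(Ω₁)=(-0.106940, 0.051544), Y(Ω₂)=(0.105279, 0.204022)
  term(m=+4) = (0.000938, 0.001090)   from Y*(Ω₁)=(-0.020472, -0.009847), Y(Ω₂)=(-0.058010, -0.025353)
Accumulated sum (-0.090973, 0.000000); after 4π/(2l+1) scaling, (-0.127022, 0.000000) ⇒ P_4 = -0.127022

-0.127022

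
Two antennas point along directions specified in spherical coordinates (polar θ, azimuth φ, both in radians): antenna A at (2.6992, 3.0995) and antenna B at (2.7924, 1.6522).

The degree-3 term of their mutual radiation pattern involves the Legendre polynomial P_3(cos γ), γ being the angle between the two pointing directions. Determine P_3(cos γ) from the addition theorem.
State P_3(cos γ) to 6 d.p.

0.329746

Expand P_3 via completeness: Σ_{m} conj(Y_{3,m}) at Ω₁ times Y_{3,m} at Ω₂ —
  [-3]  conj(Y_{3,-3})(Ω₁) = (-0.032474, 0.004123) ; Y_{3,-3}(Ω₂) = (0.004040, 0.016214) ; Δ = (-0.000198, -0.000510)
  [-2]  conj(Y_{3,-2})(Ω₁) = (-0.168671, 0.014233) ; Y_{3,-2}(Ω₂) = (0.110926, -0.018221) ; Δ = (-0.018451, 0.004652)
  [-1]  conj(Y_{3,-1})(Ω₁) = (-0.426257, 0.017953) ; Y_{3,-1}(Ω₂) = (-0.030702, -0.376322) ; Δ = (0.019843, 0.159859)
  [+0]  conj(Y_{3,0})(Ω₁) = (-0.365458, -0.000000) ; Y_{3,0}(Ω₂) = (-0.496073, 0.000000) ; Δ = (0.181294, 0.000000)
  [+1]  conj(Y_{3,1})(Ω₁) = (0.426257, 0.017953) ; Y_{3,1}(Ω₂) = (0.030702, -0.376322) ; Δ = (0.019843, -0.159859)
  [+2]  conj(Y_{3,2})(Ω₁) = (-0.168671, -0.014233) ; Y_{3,2}(Ω₂) = (0.110926, 0.018221) ; Δ = (-0.018451, -0.004652)
  [+3]  conj(Y_{3,3})(Ω₁) = (0.032474, 0.004123) ; Y_{3,3}(Ω₂) = (-0.004040, 0.016214) ; Δ = (-0.000198, 0.000510)
Σ over m = (0.183682, 0.000000); ×(4π/7) → (0.329746, 0.000000). Real part: 0.329746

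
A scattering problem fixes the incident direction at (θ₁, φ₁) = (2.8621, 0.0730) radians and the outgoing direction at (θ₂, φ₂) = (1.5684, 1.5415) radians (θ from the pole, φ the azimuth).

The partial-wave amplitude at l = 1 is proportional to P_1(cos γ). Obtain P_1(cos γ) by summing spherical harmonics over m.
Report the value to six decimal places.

Term-by-term m-sum for l=1 (normalisation 4π/3 = 4.188790):
  m=-1: Y*=+0.095057+0.006952i  Y=+0.010120-0.345345i  product +0.003363-0.032757i
  m=+0: Y*=-0.469643-0.000000i  Y=+0.001171+0.000000i  product -0.000550-0.000000i
  m=+1: Y*=-0.095057+0.006952i  Y=-0.010120-0.345345i  product +0.003363+0.032757i
Accumulated sum +0.006175+0.000000i; after 4π/(2l+1) scaling, +0.025868+0.000000i ⇒ P_1 = 0.025868

0.025868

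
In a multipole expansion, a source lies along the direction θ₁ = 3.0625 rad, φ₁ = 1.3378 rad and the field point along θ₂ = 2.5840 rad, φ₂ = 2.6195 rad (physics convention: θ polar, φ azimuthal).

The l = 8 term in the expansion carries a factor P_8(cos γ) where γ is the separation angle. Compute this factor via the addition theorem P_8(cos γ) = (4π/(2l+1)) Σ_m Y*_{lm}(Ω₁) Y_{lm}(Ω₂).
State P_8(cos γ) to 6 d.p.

Expand P_8 via completeness: Σ_{m} conj(Y_{8,m}) at Ω₁ times Y_{8,m} at Ω₂ —
  [-8]  conj(Y_{8,-8})(Ω₁) = (-0.000000, -0.000000) ; Y_{8,-8}(Ω₂) = (-0.001617, -0.002724) ; Δ = (-0.000000, 0.000000)
  [-7]  conj(Y_{8,-7})(Ω₁) = (0.000000, -0.000000) ; Y_{8,-7}(Ω₂) = (-0.017704, -0.009974) ; Δ = (-0.000000, -0.000000)
  [-6]  conj(Y_{8,-6})(Ω₁) = (-0.000000, 0.000001) ; Y_{8,-6}(Ω₂) = (-0.080971, 0.000732) ; Δ = (0.000000, -0.000000)
  [-5]  conj(Y_{8,-5})(Ω₁) = (-0.000027, -0.000012) ; Y_{8,-5}(Ω₂) = (-0.192503, 0.113083) ; Δ = (0.000007, -0.000001)
  [-4]  conj(Y_{8,-4})(Ω₁) = (0.000309, -0.000417) ; Y_{8,-4}(Ω₂) = (-0.209640, 0.368213) ; Δ = (0.000089, 0.000201)
  [-3]  conj(Y_{8,-3})(Ω₁) = (0.004332, 0.005154) ; Y_{8,-3}(Ω₂) = (0.002232, 0.493890) ; Δ = (-0.002536, 0.002151)
  [-2]  conj(Y_{8,-2})(Ω₁) = (-0.055607, 0.027967) ; Y_{8,-2}(Ω₂) = (0.090943, 0.156428) ; Δ = (-0.009432, -0.006155)
  [-1]  conj(Y_{8,-1})(Ω₁) = (-0.085182, -0.358952) ; Y_{8,-1}(Ω₂) = (-0.295444, -0.169982) ; Δ = (-0.035849, 0.120530)
  [+0]  conj(Y_{8,0})(Ω₁) = (1.035747, -0.000000) ; Y_{8,0}(Ω₂) = (-0.307245, 0.000000) ; Δ = (-0.318228, 0.000000)
  [+1]  conj(Y_{8,1})(Ω₁) = (0.085182, -0.358952) ; Y_{8,1}(Ω₂) = (0.295444, -0.169982) ; Δ = (-0.035849, -0.120530)
  [+2]  conj(Y_{8,2})(Ω₁) = (-0.055607, -0.027967) ; Y_{8,2}(Ω₂) = (0.090943, -0.156428) ; Δ = (-0.009432, 0.006155)
  [+3]  conj(Y_{8,3})(Ω₁) = (-0.004332, 0.005154) ; Y_{8,3}(Ω₂) = (-0.002232, 0.493890) ; Δ = (-0.002536, -0.002151)
  [+4]  conj(Y_{8,4})(Ω₁) = (0.000309, 0.000417) ; Y_{8,4}(Ω₂) = (-0.209640, -0.368213) ; Δ = (0.000089, -0.000201)
  [+5]  conj(Y_{8,5})(Ω₁) = (0.000027, -0.000012) ; Y_{8,5}(Ω₂) = (0.192503, 0.113083) ; Δ = (0.000007, 0.000001)
  [+6]  conj(Y_{8,6})(Ω₁) = (-0.000000, -0.000001) ; Y_{8,6}(Ω₂) = (-0.080971, -0.000732) ; Δ = (0.000000, 0.000000)
  [+7]  conj(Y_{8,7})(Ω₁) = (-0.000000, -0.000000) ; Y_{8,7}(Ω₂) = (0.017704, -0.009974) ; Δ = (-0.000000, 0.000000)
  [+8]  conj(Y_{8,8})(Ω₁) = (-0.000000, 0.000000) ; Y_{8,8}(Ω₂) = (-0.001617, 0.002724) ; Δ = (-0.000000, -0.000000)
Σ over m = (-0.413671, -0.000000); ×(4π/17) → (-0.305785, -0.000000). Real part: -0.305785

-0.305785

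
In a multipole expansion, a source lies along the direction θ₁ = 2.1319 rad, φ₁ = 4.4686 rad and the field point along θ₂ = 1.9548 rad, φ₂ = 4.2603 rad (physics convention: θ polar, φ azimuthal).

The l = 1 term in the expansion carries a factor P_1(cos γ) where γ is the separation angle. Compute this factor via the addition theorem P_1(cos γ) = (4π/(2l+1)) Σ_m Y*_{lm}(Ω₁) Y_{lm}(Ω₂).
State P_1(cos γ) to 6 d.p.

Term-by-term m-sum for l=1 (normalisation 4π/3 = 4.188790):
  m=-1: Y*=-0.070609-0.283869i  Y=-0.139936+0.288151i  product +0.091678+0.019378i
  m=+0: Y*=-0.259996-0.000000i  Y=-0.183048+0.000000i  product +0.047592+0.000000i
  m=+1: Y*=+0.070609-0.283869i  Y=+0.139936+0.288151i  product +0.091678-0.019378i
Total Σ_m = +0.230947+0.000000i. Multiply by 4.188790: +0.967390+0.000000i. P_1(cos γ) = 0.967390

0.967390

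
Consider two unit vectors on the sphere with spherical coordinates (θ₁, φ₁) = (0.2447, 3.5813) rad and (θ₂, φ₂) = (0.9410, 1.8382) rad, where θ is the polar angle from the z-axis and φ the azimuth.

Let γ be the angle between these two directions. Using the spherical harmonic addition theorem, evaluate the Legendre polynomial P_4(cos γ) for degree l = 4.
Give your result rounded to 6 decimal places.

Addition theorem: P_4(cos γ) = (4π/9) Σ_m Y*_{lm}(Ω₁) Y_{lm}(Ω₂), m = −4…4:
  m=-4: -0.00028 + 0.00150j × 0.09069 - 0.16554j = 0.00022 + 0.00018j  (running Σ = 0.00022 + 0.00018j)
  m=-3: -0.00430 - 0.01672j × 0.27972 + 0.27047j = 0.00332 - 0.00584j  (running Σ = 0.00354 - 0.00566j)
  m=-2: 0.06997 + 0.08454j × -0.26848 + 0.15904j = -0.03223 - 0.01157j  (running Σ = -0.02869 - 0.01723j)
  m=-1: -0.36114 - 0.16989j × 0.03402 + 0.12416j = 0.00881 - 0.05062j  (running Σ = -0.01988 - 0.06785j)
  m=0: 0.61069 + 0.00000j × -0.33800 + 0.00000j = -0.20641 + 0.00000j  (running Σ = -0.22629 - 0.06785j)
  m=1: 0.36114 - 0.16989j × -0.03402 + 0.12416j = 0.00881 + 0.05062j  (running Σ = -0.21748 - 0.01723j)
  m=2: 0.06997 - 0.08454j × -0.26848 - 0.15904j = -0.03223 + 0.01157j  (running Σ = -0.24971 - 0.00566j)
  m=3: 0.00430 - 0.01672j × -0.27972 + 0.27047j = 0.00332 + 0.00584j  (running Σ = -0.24639 + 0.00018j)
  m=4: -0.00028 - 0.00150j × 0.09069 + 0.16554j = 0.00022 - 0.00018j  (running Σ = -0.24617 + 0.00000j)
Σ over m = -0.24617 + 0.00000j; ×(4π/9) → -0.34371 + 0.00000j. Real part: -0.343712

-0.343712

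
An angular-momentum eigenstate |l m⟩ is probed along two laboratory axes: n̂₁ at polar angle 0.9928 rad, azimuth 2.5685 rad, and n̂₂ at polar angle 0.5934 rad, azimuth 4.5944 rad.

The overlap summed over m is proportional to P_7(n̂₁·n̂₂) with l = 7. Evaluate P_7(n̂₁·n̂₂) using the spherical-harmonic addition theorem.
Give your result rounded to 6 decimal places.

Addition theorem: P_7(cos γ) = (4π/15) Σ_m Y*_{lm}(Ω₁) Y_{lm}(Ω₂), m = −7…7:
  m=-7: Y*=0.09322 - 0.11051j  Y=0.00628 - 0.00579j  product -0.00005 - 0.00123j
  m=-6: Y*=-0.33744 + 0.10326j  Y=-0.03603 - 0.03084j  product 0.01534 + 0.00669j
  m=-5: Y*=0.41913 + 0.11877j  Y=-0.08856 + 0.13228j  product -0.05283 + 0.04492j
  m=-4: Y*=-0.11475 - 0.13042j  Y=0.31445 + 0.16051j  product -0.01515 - 0.05943j
  m=-3: Y*=-0.03808 - 0.25454j  Y=0.16890 - 0.45708j  product -0.12278 - 0.02559j
  m=-2: Y*=-0.12582 + 0.27830j  Y=-0.27402 - 0.06589j  product 0.05282 - 0.06797j
  m=-1: Y*=-0.11697 + 0.07549j  Y=0.02842 - 0.23977j  product 0.01477 + 0.03019j
  m=+0: Y*=0.32419 + 0.00000j  Y=-0.37243 + 0.00000j  product -0.12074 + 0.00000j
  m=+1: Y*=0.11697 + 0.07549j  Y=-0.02842 - 0.23977j  product 0.01477 - 0.03019j
  m=+2: Y*=-0.12582 - 0.27830j  Y=-0.27402 + 0.06589j  product 0.05282 + 0.06797j
  m=+3: Y*=0.03808 - 0.25454j  Y=-0.16890 - 0.45708j  product -0.12278 + 0.02559j
  m=+4: Y*=-0.11475 + 0.13042j  Y=0.31445 - 0.16051j  product -0.01515 + 0.05943j
  m=+5: Y*=-0.41913 + 0.11877j  Y=0.08856 + 0.13228j  product -0.05283 - 0.04492j
  m=+6: Y*=-0.33744 - 0.10326j  Y=-0.03603 + 0.03084j  product 0.01534 - 0.00669j
  m=+7: Y*=-0.09322 - 0.11051j  Y=-0.00628 - 0.00579j  product -0.00005 + 0.00123j
Σ over m = -0.33649 + 0.00000j; ×(4π/15) → -0.28190 + 0.00000j. Real part: -0.281900

-0.281900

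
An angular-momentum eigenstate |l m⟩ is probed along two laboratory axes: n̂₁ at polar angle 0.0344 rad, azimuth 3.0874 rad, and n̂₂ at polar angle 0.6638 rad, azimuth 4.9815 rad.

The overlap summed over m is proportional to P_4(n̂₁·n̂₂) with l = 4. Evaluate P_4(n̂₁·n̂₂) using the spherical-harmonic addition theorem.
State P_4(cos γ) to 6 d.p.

-0.285963

Expand P_4 via completeness: Σ_{m} conj(Y_{4,m}) at Ω₁ times Y_{4,m} at Ω₂ —
  m=-4: Y*=0.00000 - 0.00000j  Y=0.03025 - 0.05613j  product 0.00000 - 0.00000j
  m=-3: Y*=-0.00005 + 0.00001j  Y=-0.16658 - 0.15943j  product 0.00001 + 0.00001j
  m=-2: Y*=0.00236 - 0.00026j  Y=-0.36447 + 0.21760j  product -0.00080 + 0.00061j
  m=-1: Y*=-0.06482 + 0.00352j  Y=0.08197 + 0.29719j  product -0.00636 - 0.01897j
  m=+0: Y*=0.84128 + 0.00000j  Y=-0.22644 + 0.00000j  product -0.19050 + 0.00000j
  m=+1: Y*=0.06482 + 0.00352j  Y=-0.08197 + 0.29719j  product -0.00636 + 0.01897j
  m=+2: Y*=0.00236 + 0.00026j  Y=-0.36447 - 0.21760j  product -0.00080 - 0.00061j
  m=+3: Y*=0.00005 + 0.00001j  Y=0.16658 - 0.15943j  product 0.00001 - 0.00001j
  m=+4: Y*=0.00000 + 0.00000j  Y=0.03025 + 0.05613j  product 0.00000 + 0.00000j
Σ over m = -0.20481 - 0.00000j; ×(4π/9) → -0.28596 - 0.00000j. Real part: -0.285963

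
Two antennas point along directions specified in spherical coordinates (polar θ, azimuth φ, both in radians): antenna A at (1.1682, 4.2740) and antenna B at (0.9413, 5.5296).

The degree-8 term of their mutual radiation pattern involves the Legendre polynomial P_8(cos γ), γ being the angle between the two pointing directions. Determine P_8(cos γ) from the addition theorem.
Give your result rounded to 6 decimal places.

Term-by-term m-sum for l=8 (normalisation 4π/17 = 0.739198):
  [-8]  conj(Y_{8,-8})(Ω₁) = (-0.247153, 0.094590) ; Y_{8,-8}(Ω₂) = (0.090915, -0.023651) ; Δ = (-0.020233, 0.014445)
  [-7]  conj(Y_{8,-7})(Ω₁) = (0.032820, -0.449591) ; Y_{8,-7}(Ω₂) = (0.146005, -0.231486) ; Δ = (-0.099282, -0.073240)
  [-6]  conj(Y_{8,-6})(Ω₁) = (0.259391, 0.145522) ; Y_{8,-6}(Ω₂) = (-0.083649, -0.432898) ; Δ = (0.041298, -0.124463)
  [-5]  conj(Y_{8,-5})(Ω₁) = (0.119100, -0.085234) ; Y_{8,-5}(Ω₂) = (-0.294350, -0.212967) ; Δ = (-0.053209, -0.000276)
  [-4]  conj(Y_{8,-4})(Ω₁) = (0.064299, 0.347898) ; Y_{8,-4}(Ω₂) = (0.029055, -0.003717) ; Δ = (0.003161, 0.009869)
  [-3]  conj(Y_{8,-3})(Ω₁) = (-0.018635, -0.004870) ; Y_{8,-3}(Ω₂) = (0.229308, -0.277859) ; Δ = (-0.005626, 0.004061)
  [-2]  conj(Y_{8,-2})(Ω₁) = (-0.211889, 0.254640) ; Y_{8,-2}(Ω₂) = (-0.010546, -0.165527) ; Δ = (0.044384, 0.032388)
  [-1]  conj(Y_{8,-1})(Ω₁) = (-0.036568, -0.078002) ; Y_{8,-1}(Ω₂) = (0.212982, 0.199845) ; Δ = (0.007800, -0.023921)
  [+0]  conj(Y_{8,0})(Ω₁) = (-0.317987, -0.000000) ; Y_{8,0}(Ω₂) = (0.213681, 0.000000) ; Δ = (-0.067948, -0.000000)
  [+1]  conj(Y_{8,1})(Ω₁) = (0.036568, -0.078002) ; Y_{8,1}(Ω₂) = (-0.212982, 0.199845) ; Δ = (0.007800, 0.023921)
  [+2]  conj(Y_{8,2})(Ω₁) = (-0.211889, -0.254640) ; Y_{8,2}(Ω₂) = (-0.010546, 0.165527) ; Δ = (0.044384, -0.032388)
  [+3]  conj(Y_{8,3})(Ω₁) = (0.018635, -0.004870) ; Y_{8,3}(Ω₂) = (-0.229308, -0.277859) ; Δ = (-0.005626, -0.004061)
  [+4]  conj(Y_{8,4})(Ω₁) = (0.064299, -0.347898) ; Y_{8,4}(Ω₂) = (0.029055, 0.003717) ; Δ = (0.003161, -0.009869)
  [+5]  conj(Y_{8,5})(Ω₁) = (-0.119100, -0.085234) ; Y_{8,5}(Ω₂) = (0.294350, -0.212967) ; Δ = (-0.053209, 0.000276)
  [+6]  conj(Y_{8,6})(Ω₁) = (0.259391, -0.145522) ; Y_{8,6}(Ω₂) = (-0.083649, 0.432898) ; Δ = (0.041298, 0.124463)
  [+7]  conj(Y_{8,7})(Ω₁) = (-0.032820, -0.449591) ; Y_{8,7}(Ω₂) = (-0.146005, -0.231486) ; Δ = (-0.099282, 0.073240)
  [+8]  conj(Y_{8,8})(Ω₁) = (-0.247153, -0.094590) ; Y_{8,8}(Ω₂) = (0.090915, 0.023651) ; Δ = (-0.020233, -0.014445)
Accumulated sum (-0.231361, 0.000000); after 4π/(2l+1) scaling, (-0.171022, 0.000000) ⇒ P_8 = -0.171022

-0.171022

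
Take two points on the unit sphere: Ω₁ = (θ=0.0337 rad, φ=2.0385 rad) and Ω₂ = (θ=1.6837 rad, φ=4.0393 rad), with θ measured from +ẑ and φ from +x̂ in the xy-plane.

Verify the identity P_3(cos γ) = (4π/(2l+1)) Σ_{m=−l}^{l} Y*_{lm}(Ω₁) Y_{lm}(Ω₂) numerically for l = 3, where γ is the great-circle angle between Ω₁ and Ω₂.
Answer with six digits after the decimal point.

0.184767

Summing Y*_{l m}(θ₁,φ₁)·Y_{l m}(θ₂,φ₂) over m ∈ [−3, 3]; prefactor 4π/(2·3+1) = 1.795196:
  term(m=-3) = (0.000006, 0.000002)   from Y*(Ω₁)=(0.000016, -0.000003), Y(Ω₂)=(0.368830, 0.177470)
  term(m=-2) = (0.000086, -0.000100)   from Y*(Ω₁)=(-0.000688, -0.000933), Y(Ω₂)=(0.025320, 0.110824)
  term(m=-1) = (0.005453, 0.011890)   from Y*(Ω₁)=(-0.019609, 0.038824), Y(Ω₂)=(0.187484, -0.235150)
  term(m=+0) = (0.091833, 0.000000)   from Y*(Ω₁)=(0.743812, -0.000000), Y(Ω₂)=(0.123462, 0.000000)
  term(m=+1) = (0.005453, -0.011890)   from Y*(Ω₁)=(0.019609, 0.038824), Y(Ω₂)=(-0.187484, -0.235150)
  term(m=+2) = (0.000086, 0.000100)   from Y*(Ω₁)=(-0.000688, 0.000933), Y(Ω₂)=(0.025320, -0.110824)
  term(m=+3) = (0.000006, -0.000002)   from Y*(Ω₁)=(-0.000016, -0.000003), Y(Ω₂)=(-0.368830, 0.177470)
Accumulated sum (0.102923, -0.000000); after 4π/(2l+1) scaling, (0.184767, -0.000000) ⇒ P_3 = 0.184767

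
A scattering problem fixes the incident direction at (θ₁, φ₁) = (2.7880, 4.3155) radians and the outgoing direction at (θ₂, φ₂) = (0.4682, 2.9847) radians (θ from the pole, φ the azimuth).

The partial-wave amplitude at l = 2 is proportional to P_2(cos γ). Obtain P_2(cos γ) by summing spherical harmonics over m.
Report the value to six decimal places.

Addition theorem: P_2(cos γ) = (4π/5) Σ_m Y*_{lm}(Ω₁) Y_{lm}(Ω₂), m = −2…2:
  m=-2: (-0.032474, 0.033023) × (0.074825, 0.024281) = (-0.003232, 0.001682)  (running Σ = (-0.003232, 0.001682))
  m=-1: (0.097009, 0.231453) × (-0.307295, -0.048612) = (-0.018559, -0.075840)  (running Σ = (-0.021791, -0.074158))
  m=0: (0.517334, -0.000000) × (0.438091, 0.000000) = (0.226639, 0.000000)  (running Σ = (0.204848, -0.074158))
  m=1: (-0.097009, 0.231453) × (0.307295, -0.048612) = (-0.018559, 0.075840)  (running Σ = (0.186289, 0.001682))
  m=2: (-0.032474, -0.033023) × (0.074825, -0.024281) = (-0.003232, -0.001682)  (running Σ = (0.183057, 0.000000))
Σ over m = (0.183057, 0.000000); ×(4π/5) → (0.460073, 0.000000). Real part: 0.460073

0.460073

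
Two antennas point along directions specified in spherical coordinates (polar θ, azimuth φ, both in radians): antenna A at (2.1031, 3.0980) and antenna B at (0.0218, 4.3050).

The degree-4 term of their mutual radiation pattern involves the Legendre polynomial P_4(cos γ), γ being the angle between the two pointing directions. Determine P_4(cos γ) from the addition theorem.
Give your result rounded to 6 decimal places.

Addition theorem: P_4(cos γ) = (4π/9) Σ_m Y*_{lm}(Ω₁) Y_{lm}(Ω₂), m = −4…4:
  [-4]  conj(Y_{4,-4})(Ω₁) = (0.240222, -0.042317) ; Y_{4,-4}(Ω₂) = (-0.000000, 0.000000) ; Δ = (0.000000, 0.000000)
  [-3]  conj(Y_{4,-3})(Ω₁) = (0.402899, -0.052993) ; Y_{4,-3}(Ω₂) = (0.000012, -0.000004) ; Δ = (0.000005, -0.000002)
  [-2]  conj(Y_{4,-2})(Ω₁) = (0.198682, -0.017366) ; Y_{4,-2}(Ω₂) = (-0.000654, -0.000694) ; Δ = (-0.000142, -0.000126)
  [-1]  conj(Y_{4,-1})(Ω₁) = (-0.247394, 0.010791) ; Y_{4,-1}(Ω₂) = (-0.016326, 0.037834) ; Δ = (0.003631, -0.009536)
  [+0]  conj(Y_{4,0})(Ω₁) = (-0.254435, -0.000000) ; Y_{4,0}(Ω₂) = (0.844275, 0.000000) ; Δ = (-0.214813, -0.000000)
  [+1]  conj(Y_{4,1})(Ω₁) = (0.247394, 0.010791) ; Y_{4,1}(Ω₂) = (0.016326, 0.037834) ; Δ = (0.003631, 0.009536)
  [+2]  conj(Y_{4,2})(Ω₁) = (0.198682, 0.017366) ; Y_{4,2}(Ω₂) = (-0.000654, 0.000694) ; Δ = (-0.000142, 0.000126)
  [+3]  conj(Y_{4,3})(Ω₁) = (-0.402899, -0.052993) ; Y_{4,3}(Ω₂) = (-0.000012, -0.000004) ; Δ = (0.000005, 0.000002)
  [+4]  conj(Y_{4,4})(Ω₁) = (0.240222, 0.042317) ; Y_{4,4}(Ω₂) = (-0.000000, -0.000000) ; Δ = (0.000000, -0.000000)
Σ over m = (-0.207826, 0.000000); ×(4π/9) → (-0.290180, 0.000000). Real part: -0.290180

-0.290180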